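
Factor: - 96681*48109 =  - 4651226229=- 3^1*13^1*37^1*67^1*48109^1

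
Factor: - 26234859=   -3^1*7^1*17^1 *43^1* 1709^1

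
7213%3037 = 1139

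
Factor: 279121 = 279121^1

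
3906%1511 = 884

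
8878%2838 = 364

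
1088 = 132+956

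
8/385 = 8/385 =0.02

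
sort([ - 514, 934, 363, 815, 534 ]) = [ - 514, 363, 534 , 815, 934]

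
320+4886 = 5206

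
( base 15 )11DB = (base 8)7336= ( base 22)7j0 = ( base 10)3806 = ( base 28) 4nq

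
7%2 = 1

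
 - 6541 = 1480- 8021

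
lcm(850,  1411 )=70550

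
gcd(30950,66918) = 2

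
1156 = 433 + 723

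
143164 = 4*35791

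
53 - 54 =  - 1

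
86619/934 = 86619/934= 92.74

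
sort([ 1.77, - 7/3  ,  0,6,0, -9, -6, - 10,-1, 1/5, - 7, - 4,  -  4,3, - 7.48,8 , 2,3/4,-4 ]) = [- 10, - 9, - 7.48, - 7, - 6, - 4, - 4, - 4, - 7/3,  -  1,0, 0,1/5, 3/4,1.77 , 2,3,6,8 ] 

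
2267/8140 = 2267/8140 = 0.28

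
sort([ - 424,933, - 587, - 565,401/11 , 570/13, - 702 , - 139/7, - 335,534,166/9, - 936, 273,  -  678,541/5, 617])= [ - 936, - 702,-678, - 587, - 565,  -  424,-335, - 139/7,  166/9, 401/11,570/13, 541/5, 273,534,617, 933 ] 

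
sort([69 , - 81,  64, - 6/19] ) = [ - 81, - 6/19,64 , 69 ] 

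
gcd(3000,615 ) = 15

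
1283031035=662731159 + 620299876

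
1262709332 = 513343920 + 749365412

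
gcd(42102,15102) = 18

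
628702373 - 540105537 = 88596836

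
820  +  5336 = 6156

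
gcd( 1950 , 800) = 50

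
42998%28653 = 14345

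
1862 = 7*266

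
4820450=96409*50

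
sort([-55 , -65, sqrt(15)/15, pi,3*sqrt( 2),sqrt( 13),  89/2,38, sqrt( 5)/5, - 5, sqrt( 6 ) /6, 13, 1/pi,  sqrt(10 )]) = [ - 65,  -  55, -5,sqrt(15)/15, 1/pi,sqrt(6)/6,sqrt( 5)/5, pi, sqrt(10 ),sqrt( 13),3*sqrt( 2),13,38,89/2 ]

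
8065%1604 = 45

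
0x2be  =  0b1010111110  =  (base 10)702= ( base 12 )4a6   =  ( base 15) 31c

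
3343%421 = 396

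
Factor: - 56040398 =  - 2^1*17^1*53^1* 137^1*227^1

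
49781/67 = 743  =  743.00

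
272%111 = 50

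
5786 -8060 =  -2274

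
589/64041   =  589/64041 = 0.01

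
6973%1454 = 1157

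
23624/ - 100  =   - 237  +  19/25 = - 236.24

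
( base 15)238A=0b1110110000011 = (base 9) 11324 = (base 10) 7555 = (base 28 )9hn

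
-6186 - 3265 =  - 9451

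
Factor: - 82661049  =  -3^2 *29^2 *67^1*163^1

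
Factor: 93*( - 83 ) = -7719 =- 3^1*31^1*83^1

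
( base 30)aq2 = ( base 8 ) 23066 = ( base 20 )1492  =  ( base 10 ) 9782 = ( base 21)113H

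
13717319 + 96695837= 110413156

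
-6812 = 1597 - 8409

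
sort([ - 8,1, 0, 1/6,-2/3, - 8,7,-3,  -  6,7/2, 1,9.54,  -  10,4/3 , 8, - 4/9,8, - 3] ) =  [ -10, -8,-8, - 6, - 3,-3,-2/3, - 4/9 , 0, 1/6 , 1, 1, 4/3, 7/2, 7, 8, 8,9.54 ]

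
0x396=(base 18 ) 2F0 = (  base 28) 14M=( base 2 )1110010110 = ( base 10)918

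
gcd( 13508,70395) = 1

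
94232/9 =94232/9 =10470.22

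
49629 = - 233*(  -  213)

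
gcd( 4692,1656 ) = 276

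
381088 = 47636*8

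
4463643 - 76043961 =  - 71580318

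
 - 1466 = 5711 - 7177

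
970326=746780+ 223546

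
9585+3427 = 13012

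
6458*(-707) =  - 4565806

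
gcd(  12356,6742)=2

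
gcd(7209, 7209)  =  7209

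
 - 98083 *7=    - 686581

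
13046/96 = 135 + 43/48 = 135.90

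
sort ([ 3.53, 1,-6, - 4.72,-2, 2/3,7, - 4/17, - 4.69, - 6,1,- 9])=[ - 9, - 6, -6,-4.72, - 4.69,-2 , - 4/17, 2/3, 1, 1,3.53, 7]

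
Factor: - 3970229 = -1471^1*2699^1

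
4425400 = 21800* 203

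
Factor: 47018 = 2^1*23509^1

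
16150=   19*850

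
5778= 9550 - 3772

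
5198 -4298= 900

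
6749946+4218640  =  10968586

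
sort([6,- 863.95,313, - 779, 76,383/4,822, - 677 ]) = [-863.95, - 779, - 677, 6 , 76,383/4, 313, 822 ] 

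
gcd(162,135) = 27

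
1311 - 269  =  1042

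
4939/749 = 6 +445/749 = 6.59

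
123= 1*123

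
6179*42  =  259518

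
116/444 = 29/111 = 0.26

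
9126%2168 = 454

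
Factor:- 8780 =-2^2 * 5^1*439^1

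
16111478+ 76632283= 92743761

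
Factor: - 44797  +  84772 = 39975 = 3^1*5^2*13^1*41^1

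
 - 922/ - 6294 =461/3147  =  0.15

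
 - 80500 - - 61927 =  - 18573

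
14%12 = 2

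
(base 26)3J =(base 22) 49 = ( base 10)97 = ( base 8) 141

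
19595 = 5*3919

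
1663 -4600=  - 2937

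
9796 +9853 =19649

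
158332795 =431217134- 272884339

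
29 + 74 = 103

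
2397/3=799 = 799.00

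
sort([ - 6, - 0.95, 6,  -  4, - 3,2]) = [- 6,-4, - 3, - 0.95, 2,  6] 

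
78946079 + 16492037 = 95438116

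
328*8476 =2780128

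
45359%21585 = 2189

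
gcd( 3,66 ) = 3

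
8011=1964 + 6047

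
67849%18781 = 11506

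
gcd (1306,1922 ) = 2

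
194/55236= 97/27618 = 0.00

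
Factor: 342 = 2^1*3^2* 19^1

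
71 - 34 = 37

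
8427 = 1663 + 6764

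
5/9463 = 5/9463 = 0.00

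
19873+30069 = 49942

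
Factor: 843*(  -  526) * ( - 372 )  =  2^3*3^2 * 31^1 * 263^1*281^1 = 164951496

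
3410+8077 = 11487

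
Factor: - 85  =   - 5^1*17^1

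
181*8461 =1531441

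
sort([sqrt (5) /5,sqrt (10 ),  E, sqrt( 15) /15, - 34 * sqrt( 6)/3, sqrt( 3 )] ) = [ - 34 * sqrt( 6 ) /3,sqrt( 15) /15, sqrt( 5) /5,sqrt( 3 ), E, sqrt( 10)] 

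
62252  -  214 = 62038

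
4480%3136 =1344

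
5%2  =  1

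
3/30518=3/30518  =  0.00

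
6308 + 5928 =12236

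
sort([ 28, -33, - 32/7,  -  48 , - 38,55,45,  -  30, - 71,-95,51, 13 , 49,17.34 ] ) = [ - 95, - 71,-48, - 38, - 33,-30,-32/7,13,17.34, 28,45, 49,51,55]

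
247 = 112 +135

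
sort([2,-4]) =[ - 4,2]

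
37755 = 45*839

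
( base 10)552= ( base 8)1050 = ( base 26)l6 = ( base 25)m2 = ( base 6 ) 2320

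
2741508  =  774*3542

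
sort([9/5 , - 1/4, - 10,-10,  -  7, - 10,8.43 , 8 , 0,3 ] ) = [ - 10 ,-10 , - 10  , - 7 , - 1/4 , 0,  9/5, 3,8, 8.43]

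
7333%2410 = 103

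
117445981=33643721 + 83802260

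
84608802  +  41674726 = 126283528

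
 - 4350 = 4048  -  8398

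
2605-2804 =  - 199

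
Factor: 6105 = 3^1*5^1*11^1* 37^1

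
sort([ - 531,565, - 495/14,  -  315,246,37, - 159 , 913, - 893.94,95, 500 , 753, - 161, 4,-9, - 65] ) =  [ - 893.94,  -  531, - 315, - 161,-159,-65,-495/14,-9,4 , 37,  95,246 , 500,565 , 753 , 913]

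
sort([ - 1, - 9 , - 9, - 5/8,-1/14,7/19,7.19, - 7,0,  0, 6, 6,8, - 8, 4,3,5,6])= [ - 9,  -  9, - 8, -7,-1, - 5/8, - 1/14,0,0, 7/19,3,4,5, 6,6, 6, 7.19 , 8] 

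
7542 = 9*838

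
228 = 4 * 57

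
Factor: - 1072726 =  - 2^1*647^1*829^1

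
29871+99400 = 129271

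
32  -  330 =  - 298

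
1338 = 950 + 388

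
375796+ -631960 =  - 256164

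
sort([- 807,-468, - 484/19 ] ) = [-807, - 468,-484/19]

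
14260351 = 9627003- - 4633348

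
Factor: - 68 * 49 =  - 2^2*7^2*17^1=- 3332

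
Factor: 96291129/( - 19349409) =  - 32097043/6449803  =  - 11^1*29^(-1)*37^( - 1)*6011^( - 1) * 2917913^1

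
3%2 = 1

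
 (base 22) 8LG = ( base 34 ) 3pw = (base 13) 1c98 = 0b1000011111110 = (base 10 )4350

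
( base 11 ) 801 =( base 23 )1J3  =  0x3c9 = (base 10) 969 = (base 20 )289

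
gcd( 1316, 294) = 14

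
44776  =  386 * 116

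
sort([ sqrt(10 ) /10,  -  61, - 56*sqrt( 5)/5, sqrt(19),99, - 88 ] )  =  [ - 88,-61, - 56 *sqrt(5) /5,sqrt(10) /10, sqrt( 19), 99 ] 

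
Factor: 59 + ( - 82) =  - 23^1= - 23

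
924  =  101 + 823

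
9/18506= 9/18506 = 0.00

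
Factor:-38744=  - 2^3*29^1*167^1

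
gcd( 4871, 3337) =1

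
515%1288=515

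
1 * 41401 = 41401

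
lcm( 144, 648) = 1296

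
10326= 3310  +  7016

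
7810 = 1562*5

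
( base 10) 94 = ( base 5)334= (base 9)114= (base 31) 31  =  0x5E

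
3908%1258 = 134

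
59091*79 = 4668189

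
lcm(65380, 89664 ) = 3138240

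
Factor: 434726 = 2^1*217363^1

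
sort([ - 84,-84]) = [ - 84,-84 ]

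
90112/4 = 22528 = 22528.00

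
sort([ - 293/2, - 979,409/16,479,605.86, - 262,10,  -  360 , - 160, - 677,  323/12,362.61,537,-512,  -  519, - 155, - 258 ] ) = [ - 979, - 677, - 519, - 512,-360, - 262, - 258, - 160,  -  155, - 293/2,10, 409/16,323/12, 362.61, 479, 537, 605.86 ]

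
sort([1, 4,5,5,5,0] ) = [0,1,4, 5 , 5,5] 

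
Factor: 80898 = 2^1*3^1*97^1*139^1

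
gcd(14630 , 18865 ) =385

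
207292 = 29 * 7148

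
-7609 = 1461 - 9070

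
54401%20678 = 13045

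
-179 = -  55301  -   - 55122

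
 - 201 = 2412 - 2613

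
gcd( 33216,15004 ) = 4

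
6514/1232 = 3257/616 = 5.29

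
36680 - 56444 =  - 19764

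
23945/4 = 5986 + 1/4 = 5986.25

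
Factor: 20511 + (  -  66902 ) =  -23^1*2017^1 =- 46391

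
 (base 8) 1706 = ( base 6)4250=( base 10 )966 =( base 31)105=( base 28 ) 16E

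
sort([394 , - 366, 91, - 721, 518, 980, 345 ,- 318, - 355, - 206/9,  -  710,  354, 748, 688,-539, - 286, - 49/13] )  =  [ - 721 , - 710,-539, - 366,-355,  -  318,-286, - 206/9,  -  49/13 , 91, 345, 354,  394, 518, 688, 748, 980] 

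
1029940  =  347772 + 682168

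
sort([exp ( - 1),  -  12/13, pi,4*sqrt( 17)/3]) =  [ - 12/13, exp( - 1 ), pi, 4*sqrt (17 )/3 ] 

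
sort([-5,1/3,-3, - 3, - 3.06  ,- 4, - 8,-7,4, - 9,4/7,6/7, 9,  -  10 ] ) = [- 10, - 9, - 8, - 7,-5, - 4,-3.06,-3,- 3,1/3, 4/7,6/7, 4, 9 ]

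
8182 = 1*8182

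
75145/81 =75145/81 = 927.72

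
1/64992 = 1/64992 = 0.00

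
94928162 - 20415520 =74512642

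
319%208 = 111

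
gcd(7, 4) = 1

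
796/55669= 796/55669 = 0.01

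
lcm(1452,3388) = 10164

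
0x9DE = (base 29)303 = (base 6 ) 15410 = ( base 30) 2o6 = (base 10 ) 2526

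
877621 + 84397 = 962018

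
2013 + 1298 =3311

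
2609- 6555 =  -3946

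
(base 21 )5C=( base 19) 63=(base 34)3F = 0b1110101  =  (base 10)117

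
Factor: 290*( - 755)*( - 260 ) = 2^3*5^3*13^1*29^1*151^1 = 56927000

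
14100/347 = 40 + 220/347=40.63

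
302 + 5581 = 5883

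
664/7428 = 166/1857  =  0.09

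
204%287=204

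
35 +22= 57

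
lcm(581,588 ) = 48804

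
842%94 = 90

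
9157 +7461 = 16618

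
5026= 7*718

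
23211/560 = 23211/560 = 41.45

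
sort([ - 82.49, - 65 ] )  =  [  -  82.49, - 65]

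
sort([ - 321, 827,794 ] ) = [ - 321, 794,827]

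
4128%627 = 366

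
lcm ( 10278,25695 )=51390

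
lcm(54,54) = 54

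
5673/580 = 9 +453/580  =  9.78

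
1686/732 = 2 + 37/122 = 2.30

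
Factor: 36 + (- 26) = 2^1*5^1 = 10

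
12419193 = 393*31601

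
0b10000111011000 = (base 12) 5020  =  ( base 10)8664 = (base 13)3c36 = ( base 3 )102212220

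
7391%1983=1442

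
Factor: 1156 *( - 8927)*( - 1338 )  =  13807640856 = 2^3 * 3^1*17^2 * 79^1*113^1*223^1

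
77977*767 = 59808359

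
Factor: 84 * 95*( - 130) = -1037400 = - 2^3*3^1*5^2*7^1*13^1* 19^1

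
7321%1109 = 667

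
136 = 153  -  17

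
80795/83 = 80795/83  =  973.43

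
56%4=0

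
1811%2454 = 1811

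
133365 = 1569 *85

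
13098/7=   13098/7 = 1871.14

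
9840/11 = 894 + 6/11 = 894.55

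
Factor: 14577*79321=3^1*11^1 * 43^1*113^1*7211^1= 1156262217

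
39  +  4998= 5037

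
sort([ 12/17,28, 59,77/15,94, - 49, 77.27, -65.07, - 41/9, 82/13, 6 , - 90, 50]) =[ - 90, - 65.07,  -  49, - 41/9, 12/17, 77/15, 6,82/13,28, 50,59,77.27, 94]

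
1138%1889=1138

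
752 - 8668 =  - 7916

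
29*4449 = 129021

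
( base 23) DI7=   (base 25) bgn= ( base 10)7298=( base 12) 4282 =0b1110010000010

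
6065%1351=661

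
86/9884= 43/4942  =  0.01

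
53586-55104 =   -  1518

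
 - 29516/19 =- 1554 + 10/19 = - 1553.47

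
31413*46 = 1444998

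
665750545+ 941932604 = 1607683149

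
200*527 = 105400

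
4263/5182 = 4263/5182=0.82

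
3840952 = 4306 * 892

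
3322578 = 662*5019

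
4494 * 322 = 1447068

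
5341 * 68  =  363188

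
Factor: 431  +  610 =1041=3^1*347^1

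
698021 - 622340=75681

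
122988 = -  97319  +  220307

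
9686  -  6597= 3089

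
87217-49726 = 37491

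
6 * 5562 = 33372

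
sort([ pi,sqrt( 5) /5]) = [sqrt( 5)/5,  pi] 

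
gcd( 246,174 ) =6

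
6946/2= 3473 =3473.00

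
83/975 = 83/975 = 0.09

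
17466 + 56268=73734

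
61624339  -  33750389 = 27873950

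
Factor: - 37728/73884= - 2^3 * 3^1*47^(  -  1 ) = -24/47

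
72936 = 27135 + 45801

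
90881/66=1376+65/66   =  1376.98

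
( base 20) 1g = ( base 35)11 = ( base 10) 36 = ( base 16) 24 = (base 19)1H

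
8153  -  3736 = 4417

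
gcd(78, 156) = 78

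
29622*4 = 118488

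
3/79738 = 3/79738  =  0.00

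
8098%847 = 475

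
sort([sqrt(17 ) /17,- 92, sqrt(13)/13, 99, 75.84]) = [ - 92 , sqrt( 17) /17, sqrt ( 13)/13, 75.84, 99] 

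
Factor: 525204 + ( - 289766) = 2^1*7^1*67^1*251^1 = 235438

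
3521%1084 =269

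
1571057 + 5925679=7496736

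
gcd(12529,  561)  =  187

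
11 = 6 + 5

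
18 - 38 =-20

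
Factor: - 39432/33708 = -2^1*31^1* 53^ ( - 1) =- 62/53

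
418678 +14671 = 433349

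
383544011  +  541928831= 925472842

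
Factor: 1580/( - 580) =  - 29^(  -  1)*  79^1  =  - 79/29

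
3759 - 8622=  - 4863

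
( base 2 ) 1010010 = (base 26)34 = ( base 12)6a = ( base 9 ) 101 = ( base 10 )82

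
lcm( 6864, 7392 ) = 96096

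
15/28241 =15/28241= 0.00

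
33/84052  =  33/84052= 0.00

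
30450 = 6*5075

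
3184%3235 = 3184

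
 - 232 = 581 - 813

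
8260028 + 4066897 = 12326925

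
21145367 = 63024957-41879590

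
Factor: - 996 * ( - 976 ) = 972096 = 2^6*3^1*61^1*83^1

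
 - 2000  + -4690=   -  6690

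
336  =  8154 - 7818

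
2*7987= 15974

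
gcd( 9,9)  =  9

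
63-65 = -2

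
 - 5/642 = - 5/642=- 0.01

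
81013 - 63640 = 17373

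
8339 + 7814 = 16153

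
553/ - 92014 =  - 1 + 91461/92014 = - 0.01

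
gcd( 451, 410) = 41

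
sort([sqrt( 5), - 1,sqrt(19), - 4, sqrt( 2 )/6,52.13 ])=[- 4, - 1,sqrt( 2)/6,sqrt( 5),sqrt(19 ),52.13]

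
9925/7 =9925/7 = 1417.86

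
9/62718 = 3/20906 = 0.00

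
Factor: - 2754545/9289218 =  - 2^( - 1)  *  3^(-1)*5^1*151^(-1)*10253^( - 1) * 550909^1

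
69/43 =1+ 26/43 =1.60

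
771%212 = 135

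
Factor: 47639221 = 7^2 *972229^1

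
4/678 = 2/339=0.01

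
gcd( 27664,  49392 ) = 112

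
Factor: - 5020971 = -3^1*61^1*27437^1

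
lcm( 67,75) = 5025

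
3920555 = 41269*95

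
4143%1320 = 183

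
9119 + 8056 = 17175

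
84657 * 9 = 761913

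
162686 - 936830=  - 774144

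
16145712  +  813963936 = 830109648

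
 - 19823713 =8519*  ( - 2327 ) 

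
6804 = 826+5978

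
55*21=1155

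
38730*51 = 1975230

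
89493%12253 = 3722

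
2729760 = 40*68244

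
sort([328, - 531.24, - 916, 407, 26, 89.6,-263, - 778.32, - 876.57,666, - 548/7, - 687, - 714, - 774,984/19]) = [ - 916, -876.57,  -  778.32 ,-774, - 714,-687, - 531.24, - 263,-548/7,26, 984/19,89.6, 328,407,  666] 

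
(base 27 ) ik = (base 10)506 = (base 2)111111010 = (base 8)772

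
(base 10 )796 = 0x31C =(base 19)23H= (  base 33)o4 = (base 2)1100011100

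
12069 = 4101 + 7968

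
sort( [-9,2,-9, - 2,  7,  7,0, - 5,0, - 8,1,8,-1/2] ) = [-9,  -  9,- 8,-5, - 2, - 1/2,  0,0,1,2,7 , 7, 8 ]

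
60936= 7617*8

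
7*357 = 2499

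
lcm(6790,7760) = 54320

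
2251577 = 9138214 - 6886637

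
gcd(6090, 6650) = 70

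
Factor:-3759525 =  - 3^2* 5^2*7^2*11^1*31^1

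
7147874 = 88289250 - 81141376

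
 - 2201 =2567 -4768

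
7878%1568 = 38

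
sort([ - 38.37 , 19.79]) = [ - 38.37 , 19.79 ] 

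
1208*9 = 10872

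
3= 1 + 2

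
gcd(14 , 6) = 2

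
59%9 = 5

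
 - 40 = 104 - 144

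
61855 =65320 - 3465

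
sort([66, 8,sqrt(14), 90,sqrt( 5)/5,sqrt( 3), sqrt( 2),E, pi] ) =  [ sqrt ( 5)/5, sqrt(2 ), sqrt( 3 ), E,pi, sqrt( 14),8,66,90]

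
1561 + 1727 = 3288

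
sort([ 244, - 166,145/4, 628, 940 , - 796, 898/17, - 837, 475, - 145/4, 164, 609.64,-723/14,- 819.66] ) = [ - 837,  -  819.66, - 796 , - 166, - 723/14, - 145/4, 145/4, 898/17,164, 244,475,609.64,628, 940] 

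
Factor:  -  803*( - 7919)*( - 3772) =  - 2^2*11^1*23^1*41^1*73^1*7919^1= - 23985985804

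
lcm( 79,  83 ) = 6557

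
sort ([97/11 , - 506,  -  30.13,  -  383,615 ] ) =[ - 506, - 383, - 30.13,97/11 , 615]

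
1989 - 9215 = - 7226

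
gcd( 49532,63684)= 7076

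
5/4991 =5/4991 =0.00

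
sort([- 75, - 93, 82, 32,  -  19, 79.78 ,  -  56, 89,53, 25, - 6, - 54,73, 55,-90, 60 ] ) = [-93, - 90,  -  75, - 56, - 54, - 19,  -  6, 25, 32 , 53, 55  ,  60,73,79.78,82, 89 ] 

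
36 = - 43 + 79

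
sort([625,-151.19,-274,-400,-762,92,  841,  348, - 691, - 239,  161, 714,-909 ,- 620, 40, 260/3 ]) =[- 909,-762, - 691 , -620, - 400 ,  -  274,-239,-151.19, 40, 260/3,92, 161,348, 625 , 714, 841] 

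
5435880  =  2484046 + 2951834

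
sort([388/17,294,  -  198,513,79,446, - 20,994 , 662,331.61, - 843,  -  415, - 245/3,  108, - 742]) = [ - 843,-742, - 415, - 198, - 245/3 , - 20,388/17,79,108,  294, 331.61,446, 513, 662,994]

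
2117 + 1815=3932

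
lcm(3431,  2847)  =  133809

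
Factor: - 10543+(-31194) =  - 41737 = - 41737^1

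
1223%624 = 599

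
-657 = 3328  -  3985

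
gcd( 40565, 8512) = 133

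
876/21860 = 219/5465= 0.04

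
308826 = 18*17157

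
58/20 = 2  +  9/10=2.90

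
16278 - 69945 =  - 53667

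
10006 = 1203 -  - 8803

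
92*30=2760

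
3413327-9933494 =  -6520167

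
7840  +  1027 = 8867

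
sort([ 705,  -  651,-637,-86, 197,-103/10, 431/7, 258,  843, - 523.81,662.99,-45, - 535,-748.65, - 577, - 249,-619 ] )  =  [ -748.65,-651, - 637, - 619,- 577,- 535, - 523.81 ,- 249, - 86,-45, - 103/10  ,  431/7, 197,258, 662.99 , 705, 843 ]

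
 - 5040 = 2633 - 7673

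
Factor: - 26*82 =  - 2132 = -  2^2*13^1*41^1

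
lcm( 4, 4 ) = 4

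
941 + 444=1385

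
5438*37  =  201206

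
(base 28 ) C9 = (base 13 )207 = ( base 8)531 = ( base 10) 345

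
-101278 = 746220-847498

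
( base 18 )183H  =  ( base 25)dek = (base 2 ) 10000100101111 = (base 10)8495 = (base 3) 102122122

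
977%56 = 25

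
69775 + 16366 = 86141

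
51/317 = 51/317 = 0.16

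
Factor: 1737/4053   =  3^1*7^( - 1)= 3/7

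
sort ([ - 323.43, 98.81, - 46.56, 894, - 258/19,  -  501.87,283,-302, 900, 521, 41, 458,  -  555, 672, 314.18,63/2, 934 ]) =[ - 555,  -  501.87,  -  323.43,-302, -46.56,-258/19, 63/2, 41, 98.81,283, 314.18,458, 521, 672,894, 900, 934] 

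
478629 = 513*933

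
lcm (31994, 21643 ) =735862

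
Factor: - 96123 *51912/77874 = -2^2*3^2*7^1*103^1*179^2*12979^( - 1 )  =  - 831656196/12979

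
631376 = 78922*8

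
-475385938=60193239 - 535579177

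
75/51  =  1+8/17  =  1.47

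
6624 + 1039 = 7663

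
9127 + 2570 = 11697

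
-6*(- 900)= 5400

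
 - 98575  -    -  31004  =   - 67571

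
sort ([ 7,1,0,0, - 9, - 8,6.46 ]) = [ - 9, - 8 , 0,0, 1,6.46 , 7]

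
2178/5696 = 1089/2848 = 0.38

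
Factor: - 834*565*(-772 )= 363774120=   2^3*3^1*5^1*113^1* 139^1 * 193^1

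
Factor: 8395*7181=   5^1*23^1*43^1*73^1*167^1 = 60284495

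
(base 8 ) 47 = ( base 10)39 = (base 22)1H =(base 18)23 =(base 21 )1i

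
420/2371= 420/2371 = 0.18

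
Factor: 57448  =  2^3*43^1 * 167^1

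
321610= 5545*58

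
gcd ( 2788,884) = 68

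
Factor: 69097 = 7^1*9871^1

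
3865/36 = 107 + 13/36=107.36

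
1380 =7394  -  6014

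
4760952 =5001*952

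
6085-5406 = 679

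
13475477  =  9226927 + 4248550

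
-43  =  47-90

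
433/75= 5 + 58/75 = 5.77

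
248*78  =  19344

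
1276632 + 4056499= 5333131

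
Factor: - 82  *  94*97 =-2^2*41^1*47^1 *97^1 = - 747676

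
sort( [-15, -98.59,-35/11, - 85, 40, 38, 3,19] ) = [ - 98.59,-85, - 15,  -  35/11, 3, 19,38,  40]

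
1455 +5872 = 7327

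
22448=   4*5612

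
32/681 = 32/681 = 0.05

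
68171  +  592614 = 660785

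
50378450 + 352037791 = 402416241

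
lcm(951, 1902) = 1902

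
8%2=0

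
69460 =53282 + 16178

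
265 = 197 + 68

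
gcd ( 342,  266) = 38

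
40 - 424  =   - 384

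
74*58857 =4355418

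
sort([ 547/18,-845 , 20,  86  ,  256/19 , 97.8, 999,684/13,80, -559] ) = [ - 845, - 559, 256/19,20,547/18, 684/13, 80, 86, 97.8,999 ] 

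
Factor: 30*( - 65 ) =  - 2^1 * 3^1*5^2*  13^1 = - 1950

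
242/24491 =242/24491 = 0.01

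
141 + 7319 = 7460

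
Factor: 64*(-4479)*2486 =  - 2^7 *3^1*11^1*113^1* 1493^1  =  -712626816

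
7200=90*80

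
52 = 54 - 2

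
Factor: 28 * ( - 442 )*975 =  -12066600  =  -  2^3 * 3^1*5^2*7^1*13^2*17^1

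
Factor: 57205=5^1*17^1*673^1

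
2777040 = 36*77140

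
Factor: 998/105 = 2^1*3^(-1)*5^(-1) * 7^( - 1)* 499^1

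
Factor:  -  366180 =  - 2^2 * 3^1*5^1 * 17^1 *359^1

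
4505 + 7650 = 12155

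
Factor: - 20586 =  - 2^1 * 3^1* 47^1*73^1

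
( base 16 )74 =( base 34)3e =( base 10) 116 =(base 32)3k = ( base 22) 56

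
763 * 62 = 47306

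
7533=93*81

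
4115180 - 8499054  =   - 4383874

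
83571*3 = 250713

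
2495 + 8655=11150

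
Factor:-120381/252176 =  -  2^(  -  4 )*3^1*  15761^ (- 1)*40127^1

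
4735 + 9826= 14561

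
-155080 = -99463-55617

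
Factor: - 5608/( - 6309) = 2^3*3^( - 2)=8/9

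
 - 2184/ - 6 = 364 + 0/1 = 364.00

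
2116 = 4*529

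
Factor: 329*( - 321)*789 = -83325501 = - 3^2*7^1 * 47^1 * 107^1*263^1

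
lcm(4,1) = 4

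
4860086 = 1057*4598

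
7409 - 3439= 3970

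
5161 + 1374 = 6535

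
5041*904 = 4557064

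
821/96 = 821/96 = 8.55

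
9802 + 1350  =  11152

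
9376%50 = 26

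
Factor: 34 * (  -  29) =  - 986=-  2^1* 17^1 * 29^1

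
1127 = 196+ 931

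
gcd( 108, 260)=4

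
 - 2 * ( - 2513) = 5026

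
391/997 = 391/997 = 0.39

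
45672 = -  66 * ( - 692 ) 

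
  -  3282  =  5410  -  8692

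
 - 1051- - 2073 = 1022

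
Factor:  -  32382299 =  - 29^1*1116631^1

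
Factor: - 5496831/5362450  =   - 2^( - 1)*3^2*5^( - 2) * 17^1 * 23^ ( - 1 )*37^1*971^1*4663^( - 1 ) 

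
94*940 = 88360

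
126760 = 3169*40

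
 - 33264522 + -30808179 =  - 64072701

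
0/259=0 =0.00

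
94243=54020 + 40223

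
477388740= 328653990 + 148734750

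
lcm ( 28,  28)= 28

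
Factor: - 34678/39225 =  - 2^1*3^( - 1 )*5^ ( - 2)*7^1*523^( - 1)*2477^1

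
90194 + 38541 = 128735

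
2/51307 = 2/51307=0.00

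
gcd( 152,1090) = 2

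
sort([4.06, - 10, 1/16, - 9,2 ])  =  [ - 10,- 9,  1/16, 2,  4.06]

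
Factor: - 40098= - 2^1*3^1 *41^1*163^1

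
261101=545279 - 284178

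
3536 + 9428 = 12964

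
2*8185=16370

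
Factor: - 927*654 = - 606258 = - 2^1*3^3*103^1*109^1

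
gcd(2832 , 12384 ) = 48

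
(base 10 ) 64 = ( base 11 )59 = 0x40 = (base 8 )100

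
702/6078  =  117/1013=0.12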